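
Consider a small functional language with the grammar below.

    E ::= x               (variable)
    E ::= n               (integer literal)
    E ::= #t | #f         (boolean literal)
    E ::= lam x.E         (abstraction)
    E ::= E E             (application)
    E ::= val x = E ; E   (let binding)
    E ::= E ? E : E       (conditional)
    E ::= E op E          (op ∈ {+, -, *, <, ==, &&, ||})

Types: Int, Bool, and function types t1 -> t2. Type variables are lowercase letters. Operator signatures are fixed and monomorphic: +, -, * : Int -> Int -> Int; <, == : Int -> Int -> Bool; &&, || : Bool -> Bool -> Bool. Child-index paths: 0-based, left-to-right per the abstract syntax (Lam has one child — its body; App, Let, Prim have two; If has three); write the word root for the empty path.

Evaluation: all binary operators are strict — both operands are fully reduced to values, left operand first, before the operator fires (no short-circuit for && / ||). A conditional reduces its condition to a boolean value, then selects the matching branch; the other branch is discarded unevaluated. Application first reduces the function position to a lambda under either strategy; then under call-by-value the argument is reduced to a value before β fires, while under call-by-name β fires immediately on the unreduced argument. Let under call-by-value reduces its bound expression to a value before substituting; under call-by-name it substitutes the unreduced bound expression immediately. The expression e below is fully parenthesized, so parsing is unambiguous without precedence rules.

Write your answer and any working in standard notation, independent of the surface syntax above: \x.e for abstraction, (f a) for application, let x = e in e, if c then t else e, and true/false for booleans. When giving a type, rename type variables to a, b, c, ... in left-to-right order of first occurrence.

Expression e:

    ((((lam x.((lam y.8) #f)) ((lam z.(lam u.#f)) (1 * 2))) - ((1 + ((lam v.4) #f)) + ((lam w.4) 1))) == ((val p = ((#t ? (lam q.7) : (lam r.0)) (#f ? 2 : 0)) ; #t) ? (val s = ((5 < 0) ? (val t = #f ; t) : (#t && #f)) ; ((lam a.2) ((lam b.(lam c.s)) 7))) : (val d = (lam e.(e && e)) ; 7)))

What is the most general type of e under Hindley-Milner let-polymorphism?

Answer: Bool

Derivation:
\y._ : b -> Int
  unify b -> Int ~ Bool -> c
  unify b ~ Bool
  unify Int ~ c
_ _ : Int
\x._ : a -> Int
\u._ : e -> Bool
\z._ : d -> e -> Bool
  unify Int ~ Int
  unify Int ~ Int
  unify d -> e -> Bool ~ Int -> f
  unify d ~ Int
  unify e -> Bool ~ f
_ _ : e -> Bool
  unify a -> Int ~ (e -> Bool) -> g
  unify a ~ e -> Bool
  unify Int ~ g
_ _ : Int
  unify Int ~ Int
  unify Int ~ Int
\v._ : h -> Int
  unify h -> Int ~ Bool -> i
  unify h ~ Bool
  unify Int ~ i
_ _ : Int
  unify Int ~ Int
  unify Int ~ Int
\w._ : j -> Int
  unify j -> Int ~ Int -> k
  unify j ~ Int
  unify Int ~ k
_ _ : Int
  unify Int ~ Int
  unify Int ~ Int
  unify Int ~ Int
  unify Bool ~ Bool
\q._ : l -> Int
\r._ : m -> Int
  unify l -> Int ~ m -> Int
  unify l ~ m
  unify Int ~ Int
  unify Bool ~ Bool
  unify Int ~ Int
  unify m -> Int ~ Int -> n
  unify m ~ Int
  unify Int ~ n
_ _ : Int
let p : Int
  unify Bool ~ Bool
  unify Int ~ Int
  unify Int ~ Int
  unify Bool ~ Bool
let t : Bool
t : Bool
  unify Bool ~ Bool
  unify Bool ~ Bool
  unify Bool ~ Bool
let s : Bool
\a._ : o -> Int
s : Bool
\c._ : q -> Bool
\b._ : p -> q -> Bool
  unify p -> q -> Bool ~ Int -> r
  unify p ~ Int
  unify q -> Bool ~ r
_ _ : q -> Bool
  unify o -> Int ~ (q -> Bool) -> s
  unify o ~ q -> Bool
  unify Int ~ s
_ _ : Int
e : t
  unify t ~ Bool
e : Bool
  unify Bool ~ Bool
\e._ : Bool -> Bool
let d : Bool -> Bool
  unify Int ~ Int
  unify Int ~ Int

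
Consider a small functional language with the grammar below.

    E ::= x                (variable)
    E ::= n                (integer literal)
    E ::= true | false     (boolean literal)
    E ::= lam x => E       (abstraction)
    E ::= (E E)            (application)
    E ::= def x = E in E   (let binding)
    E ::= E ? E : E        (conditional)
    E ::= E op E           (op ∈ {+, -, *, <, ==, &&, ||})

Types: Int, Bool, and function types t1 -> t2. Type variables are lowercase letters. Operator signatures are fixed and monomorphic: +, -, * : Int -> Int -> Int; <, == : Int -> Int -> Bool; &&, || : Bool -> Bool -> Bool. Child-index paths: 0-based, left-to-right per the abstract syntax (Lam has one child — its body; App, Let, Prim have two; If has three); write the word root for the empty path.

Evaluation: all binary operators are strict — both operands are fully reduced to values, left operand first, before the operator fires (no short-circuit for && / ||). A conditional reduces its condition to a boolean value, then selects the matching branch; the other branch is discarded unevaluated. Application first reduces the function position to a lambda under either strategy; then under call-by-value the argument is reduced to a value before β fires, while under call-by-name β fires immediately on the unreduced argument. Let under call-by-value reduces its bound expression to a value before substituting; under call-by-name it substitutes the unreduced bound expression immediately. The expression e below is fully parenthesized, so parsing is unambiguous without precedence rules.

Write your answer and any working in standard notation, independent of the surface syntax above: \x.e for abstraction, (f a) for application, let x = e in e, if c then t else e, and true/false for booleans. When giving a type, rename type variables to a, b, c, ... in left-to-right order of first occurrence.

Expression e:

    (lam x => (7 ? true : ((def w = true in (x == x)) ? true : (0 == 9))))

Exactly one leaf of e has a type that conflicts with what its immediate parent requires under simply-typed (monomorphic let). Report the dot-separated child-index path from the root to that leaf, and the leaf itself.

Answer: 0.0 : 7

Trace:
  unify Int ~ Bool
  FAIL: mismatch Int ~ Bool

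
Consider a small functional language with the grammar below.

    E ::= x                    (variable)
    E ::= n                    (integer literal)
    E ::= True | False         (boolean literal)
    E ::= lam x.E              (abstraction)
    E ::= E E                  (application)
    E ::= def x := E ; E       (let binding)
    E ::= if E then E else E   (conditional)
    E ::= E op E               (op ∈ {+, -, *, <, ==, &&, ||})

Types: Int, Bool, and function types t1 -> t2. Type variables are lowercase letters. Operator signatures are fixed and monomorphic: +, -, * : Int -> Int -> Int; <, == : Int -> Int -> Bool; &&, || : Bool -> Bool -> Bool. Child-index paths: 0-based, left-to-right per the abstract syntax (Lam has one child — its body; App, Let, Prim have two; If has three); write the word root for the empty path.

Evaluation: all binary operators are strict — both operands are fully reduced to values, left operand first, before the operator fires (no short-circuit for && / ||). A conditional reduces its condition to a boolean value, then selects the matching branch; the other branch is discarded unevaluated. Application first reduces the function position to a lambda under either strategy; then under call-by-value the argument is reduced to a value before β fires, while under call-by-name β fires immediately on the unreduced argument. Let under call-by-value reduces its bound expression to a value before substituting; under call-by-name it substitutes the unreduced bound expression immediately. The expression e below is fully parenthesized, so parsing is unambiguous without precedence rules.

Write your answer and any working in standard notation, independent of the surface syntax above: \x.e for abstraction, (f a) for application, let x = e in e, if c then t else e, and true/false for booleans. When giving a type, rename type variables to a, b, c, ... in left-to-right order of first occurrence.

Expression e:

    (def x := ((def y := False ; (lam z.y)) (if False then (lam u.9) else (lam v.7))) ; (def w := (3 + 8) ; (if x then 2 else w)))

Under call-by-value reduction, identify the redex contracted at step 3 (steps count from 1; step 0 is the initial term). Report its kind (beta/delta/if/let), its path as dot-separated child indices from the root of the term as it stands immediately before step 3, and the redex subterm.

Answer: beta at 0 : ((\z.false) (\v.7))

Derivation:
step 0: (let x = ((let y = false in (\z.y)) (if false then (\u.9) else (\v.7))) in (let w = (3 + 8) in (if x then 2 else w)))
step 1: [let@0.0] (let x = ((\z.false) (if false then (\u.9) else (\v.7))) in (let w = (3 + 8) in (if x then 2 else w)))
step 2: [if@0.1] (let x = ((\z.false) (\v.7)) in (let w = (3 + 8) in (if x then 2 else w)))
step 3: [beta@0] (let x = false in (let w = (3 + 8) in (if x then 2 else w)))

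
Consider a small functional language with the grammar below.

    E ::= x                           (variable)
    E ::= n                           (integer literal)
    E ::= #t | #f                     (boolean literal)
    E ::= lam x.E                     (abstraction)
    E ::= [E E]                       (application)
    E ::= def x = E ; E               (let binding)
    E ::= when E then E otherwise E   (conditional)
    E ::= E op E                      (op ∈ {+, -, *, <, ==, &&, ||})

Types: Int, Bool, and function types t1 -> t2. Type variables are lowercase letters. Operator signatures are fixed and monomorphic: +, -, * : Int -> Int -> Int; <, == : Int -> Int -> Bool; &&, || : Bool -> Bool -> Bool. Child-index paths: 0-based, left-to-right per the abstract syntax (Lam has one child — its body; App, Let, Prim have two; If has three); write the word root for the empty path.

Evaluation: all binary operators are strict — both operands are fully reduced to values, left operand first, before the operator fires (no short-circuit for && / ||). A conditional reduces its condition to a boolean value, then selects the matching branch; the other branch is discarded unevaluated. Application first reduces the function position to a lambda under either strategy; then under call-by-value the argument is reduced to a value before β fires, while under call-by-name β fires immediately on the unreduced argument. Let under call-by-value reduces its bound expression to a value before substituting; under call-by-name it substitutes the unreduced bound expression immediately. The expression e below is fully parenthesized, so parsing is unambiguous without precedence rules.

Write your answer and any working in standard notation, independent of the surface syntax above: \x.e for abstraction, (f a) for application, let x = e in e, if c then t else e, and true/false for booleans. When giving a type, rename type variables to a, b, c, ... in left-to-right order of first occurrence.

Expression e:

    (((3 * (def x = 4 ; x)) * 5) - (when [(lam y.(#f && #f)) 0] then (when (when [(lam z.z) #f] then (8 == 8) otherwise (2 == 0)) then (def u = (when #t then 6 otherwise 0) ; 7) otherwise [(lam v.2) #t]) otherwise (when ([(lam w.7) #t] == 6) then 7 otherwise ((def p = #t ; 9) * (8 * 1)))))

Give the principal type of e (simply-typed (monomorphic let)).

Answer: Int

Derivation:
  unify Int ~ Int
let x : Int
x : Int
  unify Int ~ Int
  unify Int ~ Int
  unify Int ~ Int
  unify Int ~ Int
  unify Bool ~ Bool
  unify Bool ~ Bool
\y._ : a -> Bool
  unify a -> Bool ~ Int -> b
  unify a ~ Int
  unify Bool ~ b
_ _ : Bool
  unify Bool ~ Bool
z : c
\z._ : c -> c
  unify c -> c ~ Bool -> d
  unify c ~ Bool
  unify Bool ~ d
_ _ : Bool
  unify Bool ~ Bool
  unify Int ~ Int
  unify Int ~ Int
  unify Int ~ Int
  unify Int ~ Int
  unify Bool ~ Bool
  unify Bool ~ Bool
  unify Bool ~ Bool
  unify Int ~ Int
let u : Int
\v._ : e -> Int
  unify e -> Int ~ Bool -> f
  unify e ~ Bool
  unify Int ~ f
_ _ : Int
  unify Int ~ Int
\w._ : g -> Int
  unify g -> Int ~ Bool -> h
  unify g ~ Bool
  unify Int ~ h
_ _ : Int
  unify Int ~ Int
  unify Int ~ Int
  unify Bool ~ Bool
let p : Bool
  unify Int ~ Int
  unify Int ~ Int
  unify Int ~ Int
  unify Int ~ Int
  unify Int ~ Int
  unify Int ~ Int
  unify Int ~ Int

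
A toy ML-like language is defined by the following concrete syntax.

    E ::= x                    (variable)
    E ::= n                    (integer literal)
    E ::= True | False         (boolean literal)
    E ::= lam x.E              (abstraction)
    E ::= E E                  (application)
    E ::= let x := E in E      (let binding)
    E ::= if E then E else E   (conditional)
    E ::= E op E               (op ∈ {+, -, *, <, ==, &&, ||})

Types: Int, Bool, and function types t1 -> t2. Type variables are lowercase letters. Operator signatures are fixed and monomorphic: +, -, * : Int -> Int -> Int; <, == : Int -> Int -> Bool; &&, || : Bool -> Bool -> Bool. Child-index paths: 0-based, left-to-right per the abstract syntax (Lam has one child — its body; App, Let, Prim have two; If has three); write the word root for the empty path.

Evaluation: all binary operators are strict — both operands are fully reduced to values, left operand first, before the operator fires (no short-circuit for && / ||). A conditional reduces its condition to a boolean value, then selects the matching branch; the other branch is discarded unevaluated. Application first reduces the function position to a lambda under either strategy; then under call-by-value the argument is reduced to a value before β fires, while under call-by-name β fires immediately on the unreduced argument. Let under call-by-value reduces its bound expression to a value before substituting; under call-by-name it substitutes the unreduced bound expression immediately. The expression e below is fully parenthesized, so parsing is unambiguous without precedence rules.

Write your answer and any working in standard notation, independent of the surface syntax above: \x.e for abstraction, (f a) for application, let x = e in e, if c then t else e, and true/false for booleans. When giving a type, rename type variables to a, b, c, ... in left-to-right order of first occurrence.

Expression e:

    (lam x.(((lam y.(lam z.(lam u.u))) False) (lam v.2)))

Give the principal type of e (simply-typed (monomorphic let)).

Answer: a -> b -> b

Trace:
u : d
\u._ : d -> d
\z._ : c -> d -> d
\y._ : b -> c -> d -> d
  unify b -> c -> d -> d ~ Bool -> e
  unify b ~ Bool
  unify c -> d -> d ~ e
_ _ : c -> d -> d
\v._ : f -> Int
  unify c -> d -> d ~ (f -> Int) -> g
  unify c ~ f -> Int
  unify d -> d ~ g
_ _ : d -> d
\x._ : a -> d -> d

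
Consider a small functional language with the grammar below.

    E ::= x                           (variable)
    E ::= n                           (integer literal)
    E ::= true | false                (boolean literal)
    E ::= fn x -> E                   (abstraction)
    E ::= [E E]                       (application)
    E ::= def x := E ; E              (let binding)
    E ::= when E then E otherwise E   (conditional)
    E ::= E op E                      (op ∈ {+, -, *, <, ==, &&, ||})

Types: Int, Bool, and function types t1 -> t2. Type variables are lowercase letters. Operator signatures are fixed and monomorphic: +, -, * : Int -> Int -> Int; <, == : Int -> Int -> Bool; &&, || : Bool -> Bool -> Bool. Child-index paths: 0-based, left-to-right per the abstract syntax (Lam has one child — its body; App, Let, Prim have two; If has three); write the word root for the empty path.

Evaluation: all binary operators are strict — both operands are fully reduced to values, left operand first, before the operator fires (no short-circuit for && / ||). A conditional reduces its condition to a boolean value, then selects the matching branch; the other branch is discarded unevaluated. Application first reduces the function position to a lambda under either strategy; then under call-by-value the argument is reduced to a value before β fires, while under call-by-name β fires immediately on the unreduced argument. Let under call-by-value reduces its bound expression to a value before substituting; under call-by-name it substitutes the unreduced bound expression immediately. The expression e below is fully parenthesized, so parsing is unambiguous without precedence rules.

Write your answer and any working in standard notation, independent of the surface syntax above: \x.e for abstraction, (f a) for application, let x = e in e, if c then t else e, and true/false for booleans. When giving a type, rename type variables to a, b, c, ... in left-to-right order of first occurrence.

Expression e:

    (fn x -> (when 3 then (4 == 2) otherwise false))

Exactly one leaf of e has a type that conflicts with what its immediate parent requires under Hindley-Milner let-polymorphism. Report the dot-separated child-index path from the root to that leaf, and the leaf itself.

Trace:
  unify Int ~ Bool
  FAIL: mismatch Int ~ Bool

Answer: 0.0 : 3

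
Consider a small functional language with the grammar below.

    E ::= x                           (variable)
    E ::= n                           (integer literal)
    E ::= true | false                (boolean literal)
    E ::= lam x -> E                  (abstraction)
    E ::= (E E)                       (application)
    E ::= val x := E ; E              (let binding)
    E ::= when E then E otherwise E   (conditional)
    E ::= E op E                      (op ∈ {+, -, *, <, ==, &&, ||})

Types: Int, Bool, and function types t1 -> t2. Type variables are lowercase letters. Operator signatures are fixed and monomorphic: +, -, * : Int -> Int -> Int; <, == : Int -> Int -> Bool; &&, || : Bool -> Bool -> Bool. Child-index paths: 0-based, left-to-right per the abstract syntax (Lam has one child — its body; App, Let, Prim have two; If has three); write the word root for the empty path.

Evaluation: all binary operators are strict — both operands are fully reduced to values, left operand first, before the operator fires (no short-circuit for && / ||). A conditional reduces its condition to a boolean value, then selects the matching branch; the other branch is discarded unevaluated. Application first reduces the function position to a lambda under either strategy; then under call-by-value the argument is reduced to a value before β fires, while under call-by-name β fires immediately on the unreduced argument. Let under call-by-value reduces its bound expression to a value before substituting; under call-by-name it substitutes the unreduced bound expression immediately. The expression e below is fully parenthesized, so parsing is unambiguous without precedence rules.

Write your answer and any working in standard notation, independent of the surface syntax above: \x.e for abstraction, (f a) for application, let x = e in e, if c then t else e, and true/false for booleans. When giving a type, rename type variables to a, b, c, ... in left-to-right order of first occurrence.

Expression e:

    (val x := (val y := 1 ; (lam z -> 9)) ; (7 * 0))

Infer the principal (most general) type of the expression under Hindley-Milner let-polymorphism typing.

Trace:
let y : Int
\z._ : a -> Int
let x : forall. a -> Int
  unify Int ~ Int
  unify Int ~ Int

Answer: Int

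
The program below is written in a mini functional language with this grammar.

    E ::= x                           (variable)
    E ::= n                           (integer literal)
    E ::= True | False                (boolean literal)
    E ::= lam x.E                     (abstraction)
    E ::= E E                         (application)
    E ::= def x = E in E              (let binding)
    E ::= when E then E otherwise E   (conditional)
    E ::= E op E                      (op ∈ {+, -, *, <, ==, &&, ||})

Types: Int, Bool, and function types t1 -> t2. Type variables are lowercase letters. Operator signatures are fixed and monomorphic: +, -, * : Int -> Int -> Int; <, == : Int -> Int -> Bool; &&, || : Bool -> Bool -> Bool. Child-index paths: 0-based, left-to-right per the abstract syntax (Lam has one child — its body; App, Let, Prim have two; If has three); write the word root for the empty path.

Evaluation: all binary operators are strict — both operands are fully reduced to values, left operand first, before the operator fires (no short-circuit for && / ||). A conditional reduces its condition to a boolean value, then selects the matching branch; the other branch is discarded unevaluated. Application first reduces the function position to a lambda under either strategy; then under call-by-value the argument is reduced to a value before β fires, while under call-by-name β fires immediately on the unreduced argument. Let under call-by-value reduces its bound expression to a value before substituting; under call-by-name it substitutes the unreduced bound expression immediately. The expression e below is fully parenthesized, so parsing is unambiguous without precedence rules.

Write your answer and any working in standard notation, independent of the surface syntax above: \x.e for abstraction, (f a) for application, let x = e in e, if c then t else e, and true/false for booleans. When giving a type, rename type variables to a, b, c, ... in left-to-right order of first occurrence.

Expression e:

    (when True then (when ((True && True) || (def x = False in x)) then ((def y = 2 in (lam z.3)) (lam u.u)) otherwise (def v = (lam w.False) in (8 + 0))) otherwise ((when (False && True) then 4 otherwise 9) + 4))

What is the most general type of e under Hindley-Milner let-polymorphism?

Answer: Int

Derivation:
  unify Bool ~ Bool
  unify Bool ~ Bool
  unify Bool ~ Bool
  unify Bool ~ Bool
let x : Bool
x : Bool
  unify Bool ~ Bool
  unify Bool ~ Bool
let y : Int
\z._ : a -> Int
u : b
\u._ : b -> b
  unify a -> Int ~ (b -> b) -> c
  unify a ~ b -> b
  unify Int ~ c
_ _ : Int
\w._ : d -> Bool
let v : forall. d -> Bool
  unify Int ~ Int
  unify Int ~ Int
  unify Int ~ Int
  unify Bool ~ Bool
  unify Bool ~ Bool
  unify Bool ~ Bool
  unify Int ~ Int
  unify Int ~ Int
  unify Int ~ Int
  unify Int ~ Int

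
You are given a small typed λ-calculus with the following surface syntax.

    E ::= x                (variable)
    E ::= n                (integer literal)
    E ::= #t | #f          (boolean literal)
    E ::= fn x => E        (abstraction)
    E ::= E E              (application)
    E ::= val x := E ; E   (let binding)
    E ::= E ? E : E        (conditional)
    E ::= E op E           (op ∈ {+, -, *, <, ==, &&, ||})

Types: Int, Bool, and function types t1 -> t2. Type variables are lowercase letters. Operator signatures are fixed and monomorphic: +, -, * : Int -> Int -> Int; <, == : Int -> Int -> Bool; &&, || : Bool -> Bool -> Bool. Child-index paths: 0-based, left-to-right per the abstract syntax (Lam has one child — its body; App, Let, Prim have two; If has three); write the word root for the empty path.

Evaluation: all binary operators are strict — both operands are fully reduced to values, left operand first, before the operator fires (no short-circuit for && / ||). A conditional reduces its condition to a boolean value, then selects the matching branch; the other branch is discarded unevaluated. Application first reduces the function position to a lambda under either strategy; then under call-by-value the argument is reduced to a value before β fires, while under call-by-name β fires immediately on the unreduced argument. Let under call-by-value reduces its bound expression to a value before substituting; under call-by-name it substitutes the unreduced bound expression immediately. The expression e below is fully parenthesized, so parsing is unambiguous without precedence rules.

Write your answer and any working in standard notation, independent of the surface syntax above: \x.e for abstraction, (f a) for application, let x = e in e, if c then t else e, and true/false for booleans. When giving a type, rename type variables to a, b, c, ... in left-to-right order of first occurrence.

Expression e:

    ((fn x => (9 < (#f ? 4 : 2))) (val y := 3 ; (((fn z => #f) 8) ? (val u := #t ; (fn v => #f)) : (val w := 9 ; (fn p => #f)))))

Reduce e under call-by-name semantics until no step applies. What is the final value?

Answer: false

Derivation:
step 0: ((\x.(9 < (if false then 4 else 2))) (let y = 3 in (if ((\z.false) 8) then (let u = true in (\v.false)) else (let w = 9 in (\p.false)))))
step 1: [beta@root] (9 < (if false then 4 else 2))
step 2: [if@1] (9 < 2)
step 3: [delta@root] false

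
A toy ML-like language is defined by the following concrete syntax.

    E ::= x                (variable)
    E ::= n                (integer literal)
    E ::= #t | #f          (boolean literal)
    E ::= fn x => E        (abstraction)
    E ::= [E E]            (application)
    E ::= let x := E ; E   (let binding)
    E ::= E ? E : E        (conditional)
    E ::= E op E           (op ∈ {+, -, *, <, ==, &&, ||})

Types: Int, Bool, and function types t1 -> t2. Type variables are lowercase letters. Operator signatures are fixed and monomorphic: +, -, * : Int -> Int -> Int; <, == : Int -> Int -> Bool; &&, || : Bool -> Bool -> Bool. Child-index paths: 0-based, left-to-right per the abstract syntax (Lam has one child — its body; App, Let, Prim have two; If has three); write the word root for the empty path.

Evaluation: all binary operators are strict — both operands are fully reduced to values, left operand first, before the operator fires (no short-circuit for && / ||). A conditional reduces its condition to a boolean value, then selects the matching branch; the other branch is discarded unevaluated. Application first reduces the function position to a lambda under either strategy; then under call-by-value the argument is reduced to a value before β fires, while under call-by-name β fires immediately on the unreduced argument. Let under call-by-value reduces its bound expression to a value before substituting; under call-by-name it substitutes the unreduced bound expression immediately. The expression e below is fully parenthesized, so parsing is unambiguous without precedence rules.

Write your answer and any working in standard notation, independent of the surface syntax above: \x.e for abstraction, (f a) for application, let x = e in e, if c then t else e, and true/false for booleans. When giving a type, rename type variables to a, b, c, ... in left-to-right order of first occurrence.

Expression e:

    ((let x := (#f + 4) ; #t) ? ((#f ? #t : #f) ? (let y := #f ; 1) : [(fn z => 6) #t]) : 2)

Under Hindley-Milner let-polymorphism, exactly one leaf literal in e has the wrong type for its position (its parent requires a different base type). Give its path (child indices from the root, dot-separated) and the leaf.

Derivation:
  unify Bool ~ Int
  FAIL: mismatch Bool ~ Int

Answer: 0.0.0 : false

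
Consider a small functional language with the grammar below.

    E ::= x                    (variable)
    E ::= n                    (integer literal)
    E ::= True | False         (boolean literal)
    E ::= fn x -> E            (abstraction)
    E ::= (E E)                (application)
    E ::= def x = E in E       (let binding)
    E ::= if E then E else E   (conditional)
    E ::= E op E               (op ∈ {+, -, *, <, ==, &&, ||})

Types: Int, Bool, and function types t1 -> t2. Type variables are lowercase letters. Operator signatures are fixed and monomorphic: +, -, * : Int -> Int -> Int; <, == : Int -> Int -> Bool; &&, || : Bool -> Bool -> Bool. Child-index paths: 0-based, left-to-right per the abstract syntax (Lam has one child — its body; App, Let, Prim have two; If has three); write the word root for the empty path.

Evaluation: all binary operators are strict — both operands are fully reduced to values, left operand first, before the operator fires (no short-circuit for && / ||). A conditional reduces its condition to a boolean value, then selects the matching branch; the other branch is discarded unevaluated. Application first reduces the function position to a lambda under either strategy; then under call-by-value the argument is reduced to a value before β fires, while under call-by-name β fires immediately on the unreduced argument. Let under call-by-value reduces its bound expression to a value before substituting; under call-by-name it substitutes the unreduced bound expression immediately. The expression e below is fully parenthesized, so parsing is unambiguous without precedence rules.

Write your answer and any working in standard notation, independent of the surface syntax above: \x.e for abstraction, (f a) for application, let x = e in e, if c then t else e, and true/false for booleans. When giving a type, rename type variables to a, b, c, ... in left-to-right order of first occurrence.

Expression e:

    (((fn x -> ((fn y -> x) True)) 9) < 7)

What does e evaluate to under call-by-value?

Answer: false

Working:
step 0: (((\x.((\y.x) true)) 9) < 7)
step 1: [beta@0] (((\y.9) true) < 7)
step 2: [beta@0] (9 < 7)
step 3: [delta@root] false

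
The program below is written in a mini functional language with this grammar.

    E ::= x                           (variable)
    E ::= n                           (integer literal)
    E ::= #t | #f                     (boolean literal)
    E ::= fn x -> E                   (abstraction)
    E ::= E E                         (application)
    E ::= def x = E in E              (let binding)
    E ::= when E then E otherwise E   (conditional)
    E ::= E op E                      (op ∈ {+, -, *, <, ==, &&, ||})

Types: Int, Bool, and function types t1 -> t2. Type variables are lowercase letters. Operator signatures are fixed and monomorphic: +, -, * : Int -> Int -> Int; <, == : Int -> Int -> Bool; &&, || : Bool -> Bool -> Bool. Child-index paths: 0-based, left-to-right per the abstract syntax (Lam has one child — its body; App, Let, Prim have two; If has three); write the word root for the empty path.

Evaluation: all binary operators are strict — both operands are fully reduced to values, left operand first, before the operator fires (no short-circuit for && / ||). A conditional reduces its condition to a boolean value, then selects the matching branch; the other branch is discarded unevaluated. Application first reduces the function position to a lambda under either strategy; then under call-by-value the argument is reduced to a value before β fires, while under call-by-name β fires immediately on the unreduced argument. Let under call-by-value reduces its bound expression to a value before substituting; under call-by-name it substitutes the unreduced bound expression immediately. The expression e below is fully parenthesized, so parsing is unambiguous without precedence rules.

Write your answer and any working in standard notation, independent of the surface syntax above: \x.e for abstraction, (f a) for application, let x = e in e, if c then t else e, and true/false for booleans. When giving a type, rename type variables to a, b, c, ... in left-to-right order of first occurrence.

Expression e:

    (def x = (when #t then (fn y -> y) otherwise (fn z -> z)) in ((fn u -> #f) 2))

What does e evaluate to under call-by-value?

Working:
step 0: (let x = (if true then (\y.y) else (\z.z)) in ((\u.false) 2))
step 1: [if@0] (let x = (\y.y) in ((\u.false) 2))
step 2: [let@root] ((\u.false) 2)
step 3: [beta@root] false

Answer: false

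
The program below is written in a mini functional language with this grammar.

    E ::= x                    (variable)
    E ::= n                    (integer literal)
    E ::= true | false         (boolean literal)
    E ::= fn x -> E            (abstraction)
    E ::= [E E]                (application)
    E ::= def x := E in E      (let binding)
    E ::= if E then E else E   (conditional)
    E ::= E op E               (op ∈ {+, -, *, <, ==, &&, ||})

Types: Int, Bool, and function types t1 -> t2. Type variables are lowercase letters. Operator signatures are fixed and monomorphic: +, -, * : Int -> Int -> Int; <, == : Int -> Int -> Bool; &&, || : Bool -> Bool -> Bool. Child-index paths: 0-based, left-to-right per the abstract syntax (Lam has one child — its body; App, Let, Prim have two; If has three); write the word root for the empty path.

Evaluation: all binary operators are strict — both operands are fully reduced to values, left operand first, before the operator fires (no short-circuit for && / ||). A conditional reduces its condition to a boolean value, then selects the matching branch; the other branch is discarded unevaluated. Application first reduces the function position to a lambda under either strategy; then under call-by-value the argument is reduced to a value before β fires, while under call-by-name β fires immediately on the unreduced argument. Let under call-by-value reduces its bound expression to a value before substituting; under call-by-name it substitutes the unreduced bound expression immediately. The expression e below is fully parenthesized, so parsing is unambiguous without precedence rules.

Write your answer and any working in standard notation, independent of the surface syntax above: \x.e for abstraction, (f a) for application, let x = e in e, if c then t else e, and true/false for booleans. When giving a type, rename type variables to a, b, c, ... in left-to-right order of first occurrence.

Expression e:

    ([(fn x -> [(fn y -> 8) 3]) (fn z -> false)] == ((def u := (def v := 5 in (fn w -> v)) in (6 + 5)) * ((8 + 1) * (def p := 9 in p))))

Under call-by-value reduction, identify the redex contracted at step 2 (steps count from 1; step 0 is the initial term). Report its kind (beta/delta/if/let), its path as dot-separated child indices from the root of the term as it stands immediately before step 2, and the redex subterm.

Derivation:
step 0: (((\x.((\y.8) 3)) (\z.false)) == ((let u = (let v = 5 in (\w.v)) in (6 + 5)) * ((8 + 1) * (let p = 9 in p))))
step 1: [beta@0] (((\y.8) 3) == ((let u = (let v = 5 in (\w.v)) in (6 + 5)) * ((8 + 1) * (let p = 9 in p))))
step 2: [beta@0] (8 == ((let u = (let v = 5 in (\w.v)) in (6 + 5)) * ((8 + 1) * (let p = 9 in p))))

Answer: beta at 0 : ((\y.8) 3)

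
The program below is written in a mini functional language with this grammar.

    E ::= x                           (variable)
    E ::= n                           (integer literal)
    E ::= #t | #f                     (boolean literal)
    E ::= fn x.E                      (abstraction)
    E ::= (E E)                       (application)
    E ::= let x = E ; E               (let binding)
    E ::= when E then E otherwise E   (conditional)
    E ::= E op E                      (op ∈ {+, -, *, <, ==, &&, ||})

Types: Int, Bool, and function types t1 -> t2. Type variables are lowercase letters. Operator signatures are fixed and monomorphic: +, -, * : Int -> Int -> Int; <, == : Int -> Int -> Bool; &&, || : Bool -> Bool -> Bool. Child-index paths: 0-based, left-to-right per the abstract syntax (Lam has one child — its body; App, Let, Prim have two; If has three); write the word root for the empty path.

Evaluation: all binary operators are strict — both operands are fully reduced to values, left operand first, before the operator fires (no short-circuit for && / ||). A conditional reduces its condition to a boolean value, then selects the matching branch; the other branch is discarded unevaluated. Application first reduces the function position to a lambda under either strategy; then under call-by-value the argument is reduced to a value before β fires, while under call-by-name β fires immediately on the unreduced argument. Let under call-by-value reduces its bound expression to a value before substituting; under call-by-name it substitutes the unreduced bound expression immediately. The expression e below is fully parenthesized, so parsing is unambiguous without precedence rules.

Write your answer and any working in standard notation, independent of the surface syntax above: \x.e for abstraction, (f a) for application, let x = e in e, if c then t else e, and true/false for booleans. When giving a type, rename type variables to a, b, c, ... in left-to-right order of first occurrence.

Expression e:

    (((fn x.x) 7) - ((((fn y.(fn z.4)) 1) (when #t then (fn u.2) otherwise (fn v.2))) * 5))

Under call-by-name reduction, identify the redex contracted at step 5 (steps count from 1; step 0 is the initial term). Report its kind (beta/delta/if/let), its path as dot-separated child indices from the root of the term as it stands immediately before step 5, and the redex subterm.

Answer: delta at root : (7 - 20)

Working:
step 0: (((\x.x) 7) - ((((\y.(\z.4)) 1) (if true then (\u.2) else (\v.2))) * 5))
step 1: [beta@0] (7 - ((((\y.(\z.4)) 1) (if true then (\u.2) else (\v.2))) * 5))
step 2: [beta@1.0.0] (7 - (((\z.4) (if true then (\u.2) else (\v.2))) * 5))
step 3: [beta@1.0] (7 - (4 * 5))
step 4: [delta@1] (7 - 20)
step 5: [delta@root] -13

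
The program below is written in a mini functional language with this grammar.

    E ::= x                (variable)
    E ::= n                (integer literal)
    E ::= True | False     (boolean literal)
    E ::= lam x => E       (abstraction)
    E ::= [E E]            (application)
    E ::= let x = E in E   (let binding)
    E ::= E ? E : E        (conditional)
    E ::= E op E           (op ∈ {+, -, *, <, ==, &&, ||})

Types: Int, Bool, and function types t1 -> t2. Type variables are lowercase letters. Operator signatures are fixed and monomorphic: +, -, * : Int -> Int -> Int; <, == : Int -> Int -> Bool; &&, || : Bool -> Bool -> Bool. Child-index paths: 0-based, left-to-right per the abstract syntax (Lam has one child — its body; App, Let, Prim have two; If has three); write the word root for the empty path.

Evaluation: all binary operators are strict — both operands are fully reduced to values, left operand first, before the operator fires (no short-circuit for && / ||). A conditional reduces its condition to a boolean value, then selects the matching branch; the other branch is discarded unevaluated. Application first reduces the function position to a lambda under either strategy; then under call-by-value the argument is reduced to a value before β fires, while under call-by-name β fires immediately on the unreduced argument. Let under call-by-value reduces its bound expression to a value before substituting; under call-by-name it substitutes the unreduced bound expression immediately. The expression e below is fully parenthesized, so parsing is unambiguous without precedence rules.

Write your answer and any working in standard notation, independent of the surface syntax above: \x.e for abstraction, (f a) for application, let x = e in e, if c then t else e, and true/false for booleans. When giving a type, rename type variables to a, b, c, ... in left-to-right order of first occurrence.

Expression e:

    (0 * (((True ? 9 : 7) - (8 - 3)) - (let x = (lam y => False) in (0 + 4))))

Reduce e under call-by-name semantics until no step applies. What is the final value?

Derivation:
step 0: (0 * (((if true then 9 else 7) - (8 - 3)) - (let x = (\y.false) in (0 + 4))))
step 1: [if@1.0.0] (0 * ((9 - (8 - 3)) - (let x = (\y.false) in (0 + 4))))
step 2: [delta@1.0.1] (0 * ((9 - 5) - (let x = (\y.false) in (0 + 4))))
step 3: [delta@1.0] (0 * (4 - (let x = (\y.false) in (0 + 4))))
step 4: [let@1.1] (0 * (4 - (0 + 4)))
step 5: [delta@1.1] (0 * (4 - 4))
step 6: [delta@1] (0 * 0)
step 7: [delta@root] 0

Answer: 0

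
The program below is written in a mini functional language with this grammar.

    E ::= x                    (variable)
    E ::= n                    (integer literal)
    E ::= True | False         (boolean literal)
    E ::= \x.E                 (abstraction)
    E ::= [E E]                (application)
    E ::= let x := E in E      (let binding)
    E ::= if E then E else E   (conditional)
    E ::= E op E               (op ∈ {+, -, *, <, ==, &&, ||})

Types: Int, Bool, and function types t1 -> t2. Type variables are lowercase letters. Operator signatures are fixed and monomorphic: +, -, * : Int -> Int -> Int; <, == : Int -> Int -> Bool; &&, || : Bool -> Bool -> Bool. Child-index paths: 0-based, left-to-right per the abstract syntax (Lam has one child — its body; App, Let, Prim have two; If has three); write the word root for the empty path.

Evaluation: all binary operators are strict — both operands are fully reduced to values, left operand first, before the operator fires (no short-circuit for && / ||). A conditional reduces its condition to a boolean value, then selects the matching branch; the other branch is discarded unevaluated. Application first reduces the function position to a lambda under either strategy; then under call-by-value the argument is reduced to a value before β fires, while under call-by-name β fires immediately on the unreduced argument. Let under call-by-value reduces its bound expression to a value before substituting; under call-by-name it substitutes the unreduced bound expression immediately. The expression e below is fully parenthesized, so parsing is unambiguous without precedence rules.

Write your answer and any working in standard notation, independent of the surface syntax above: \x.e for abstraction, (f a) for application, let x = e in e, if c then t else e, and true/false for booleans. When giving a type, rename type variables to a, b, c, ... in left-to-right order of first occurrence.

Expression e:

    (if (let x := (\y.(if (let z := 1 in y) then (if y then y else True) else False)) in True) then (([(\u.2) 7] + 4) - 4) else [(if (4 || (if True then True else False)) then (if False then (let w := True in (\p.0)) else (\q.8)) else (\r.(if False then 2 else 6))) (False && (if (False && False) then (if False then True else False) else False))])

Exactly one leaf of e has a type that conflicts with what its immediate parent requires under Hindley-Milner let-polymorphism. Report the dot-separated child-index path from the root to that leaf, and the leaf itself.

Trace:
let z : Int
y : a
  unify a ~ Bool
y : Bool
  unify Bool ~ Bool
y : Bool
  unify Bool ~ Bool
  unify Bool ~ Bool
\y._ : Bool -> Bool
let x : Bool -> Bool
  unify Bool ~ Bool
\u._ : b -> Int
  unify b -> Int ~ Int -> c
  unify b ~ Int
  unify Int ~ c
_ _ : Int
  unify Int ~ Int
  unify Int ~ Int
  unify Int ~ Int
  unify Int ~ Int
  unify Int ~ Bool
  FAIL: mismatch Int ~ Bool

Answer: 2.0.0.0 : 4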